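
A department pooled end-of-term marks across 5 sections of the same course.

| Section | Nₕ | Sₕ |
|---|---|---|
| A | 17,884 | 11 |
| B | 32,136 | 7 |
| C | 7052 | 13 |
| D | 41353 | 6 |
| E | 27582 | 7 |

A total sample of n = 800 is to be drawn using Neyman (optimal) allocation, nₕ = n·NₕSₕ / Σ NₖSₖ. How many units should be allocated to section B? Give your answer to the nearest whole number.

189

A: NₕSₕ = 17884·11 = 196724
B: NₕSₕ = 32136·7 = 224952
C: NₕSₕ = 7052·13 = 91676
D: NₕSₕ = 41353·6 = 248118
E: NₕSₕ = 27582·7 = 193074
Σ NₕSₕ = 954544.
n_B = 800·224952/954544 = 188.531... → 189.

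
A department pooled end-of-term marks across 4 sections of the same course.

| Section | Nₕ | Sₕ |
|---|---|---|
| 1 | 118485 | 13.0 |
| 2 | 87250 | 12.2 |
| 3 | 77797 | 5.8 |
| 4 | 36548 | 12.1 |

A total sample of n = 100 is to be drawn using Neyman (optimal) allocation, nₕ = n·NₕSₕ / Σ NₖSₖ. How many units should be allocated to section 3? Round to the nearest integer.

13

1: NₕSₕ = 118485·13.0 = 1540305
2: NₕSₕ = 87250·12.2 = 1064450
3: NₕSₕ = 77797·5.8 = 451222.6
4: NₕSₕ = 36548·12.1 = 442230.8
Σ NₕSₕ = 3498208.4.
n_3 = 100·451222.6/3498208.4 = 12.899... → 13.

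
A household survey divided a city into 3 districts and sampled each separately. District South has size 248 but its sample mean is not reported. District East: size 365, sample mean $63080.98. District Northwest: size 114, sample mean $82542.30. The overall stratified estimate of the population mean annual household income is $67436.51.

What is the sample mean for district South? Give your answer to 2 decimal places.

Σ Nₕx̄ₕ = N·μ, so 248·x̄_South = 727·67436.51 − (365·63080.98 + 114·82542.30).
= 49026342.77 − 32434379.9 = 16591962.87.
x̄_South = 16591962.87 / 248 = 66903.0761... → 66903.08.

66903.08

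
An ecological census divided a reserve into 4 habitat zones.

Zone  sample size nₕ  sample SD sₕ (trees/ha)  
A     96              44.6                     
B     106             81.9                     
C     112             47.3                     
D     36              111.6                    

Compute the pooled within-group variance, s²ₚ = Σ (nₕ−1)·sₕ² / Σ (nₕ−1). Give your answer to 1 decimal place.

A: (96−1)·44.6² = 95·1989.16 = 188970.2
B: (106−1)·81.9² = 105·6707.61 = 704299.05
C: (112−1)·47.3² = 111·2237.29 = 248339.19
D: (36−1)·111.6² = 35·12454.56 = 435909.6
Numerator = 1577518.04; denominator = Σ(nₕ−1) = 346.
s²ₚ = 1577518.04/346 = 4559.301... → 4559.3.

4559.3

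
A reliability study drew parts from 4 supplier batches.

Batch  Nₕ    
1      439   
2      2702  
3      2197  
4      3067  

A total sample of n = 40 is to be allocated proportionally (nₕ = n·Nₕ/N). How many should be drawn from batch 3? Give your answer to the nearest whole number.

10

N = 439 + 2702 + 2197 + 3067 = 8405.
n_3 = 40·2197/8405 = 10.456... → 10.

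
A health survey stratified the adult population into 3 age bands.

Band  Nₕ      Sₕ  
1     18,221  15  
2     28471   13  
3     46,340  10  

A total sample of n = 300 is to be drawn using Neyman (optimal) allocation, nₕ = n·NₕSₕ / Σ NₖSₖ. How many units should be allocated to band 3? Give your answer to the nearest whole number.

126

1: NₕSₕ = 18221·15 = 273315
2: NₕSₕ = 28471·13 = 370123
3: NₕSₕ = 46340·10 = 463400
Σ NₕSₕ = 1106838.
n_3 = 300·463400/1106838 = 125.601... → 126.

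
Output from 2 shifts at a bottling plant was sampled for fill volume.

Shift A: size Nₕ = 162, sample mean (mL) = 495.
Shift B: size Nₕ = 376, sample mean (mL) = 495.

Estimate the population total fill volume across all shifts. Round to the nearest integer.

266310

Estimate total by summing Nₕ·x̄ₕ over strata.
162·495 + 376·495 = 80190 + 186120 = 266310.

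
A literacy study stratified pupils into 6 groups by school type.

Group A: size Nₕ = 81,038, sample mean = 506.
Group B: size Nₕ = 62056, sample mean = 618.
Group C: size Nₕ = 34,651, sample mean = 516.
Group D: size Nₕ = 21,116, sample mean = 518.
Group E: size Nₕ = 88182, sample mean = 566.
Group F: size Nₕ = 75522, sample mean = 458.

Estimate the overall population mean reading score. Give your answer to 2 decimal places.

N = 81038 + 62056 + 34651 + 21116 + 88182 + 75522 = 362565.
The stratified mean weights each stratum mean by its population share Nₕ/N.
Σ Nₕx̄ₕ = 81038·506 + 62056·618 + 34651·516 + 21116·518 + 88182·566 + 75522·458 = 41005228 + 38350608 + 17879916 + 10938088 + 49911012 + 34589076 = 192673928.
Divide by N: 192673928 / 362565 = 531.4190... → 531.42.

531.42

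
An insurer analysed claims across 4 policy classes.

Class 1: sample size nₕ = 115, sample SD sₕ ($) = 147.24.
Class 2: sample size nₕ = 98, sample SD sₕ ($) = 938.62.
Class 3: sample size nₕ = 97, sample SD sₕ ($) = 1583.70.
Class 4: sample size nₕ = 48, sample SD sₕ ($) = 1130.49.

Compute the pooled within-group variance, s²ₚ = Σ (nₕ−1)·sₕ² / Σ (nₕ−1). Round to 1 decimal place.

1098230.8

1: (115−1)·147.24² = 114·21679.6176 = 2471476.4064
2: (98−1)·938.62² = 97·881007.5044 = 85457727.9268
3: (97−1)·1583.70² = 96·2508105.69 = 240778146.24
4: (48−1)·1130.49² = 47·1278007.6401 = 60066359.0847
Numerator = 388773709.6579; denominator = Σ(nₕ−1) = 354.
s²ₚ = 388773709.6579/354 = 1098230.818... → 1098230.8.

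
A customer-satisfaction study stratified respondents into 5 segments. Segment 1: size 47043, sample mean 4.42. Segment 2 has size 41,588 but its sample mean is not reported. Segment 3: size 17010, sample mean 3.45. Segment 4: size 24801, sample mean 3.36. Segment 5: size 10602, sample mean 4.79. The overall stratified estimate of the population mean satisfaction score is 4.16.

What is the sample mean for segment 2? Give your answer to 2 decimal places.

Σ Nₕx̄ₕ = N·μ, so 41588·x̄_2 = 141044·4.16 − (47043·4.42 + 17010·3.45 + 24801·3.36 + 10602·4.79).
= 586743.04 − 400729.5 = 186013.54.
x̄_2 = 186013.54 / 41588 = 4.4728... → 4.47.

4.47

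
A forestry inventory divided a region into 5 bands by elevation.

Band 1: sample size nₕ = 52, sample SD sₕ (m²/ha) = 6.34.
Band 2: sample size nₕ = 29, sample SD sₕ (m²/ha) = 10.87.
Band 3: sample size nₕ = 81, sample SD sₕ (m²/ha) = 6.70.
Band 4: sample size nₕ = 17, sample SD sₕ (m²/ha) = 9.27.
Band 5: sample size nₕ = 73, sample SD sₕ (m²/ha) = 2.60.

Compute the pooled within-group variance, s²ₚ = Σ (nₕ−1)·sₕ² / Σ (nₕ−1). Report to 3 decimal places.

1: (52−1)·6.34² = 51·40.1956 = 2049.9756
2: (29−1)·10.87² = 28·118.1569 = 3308.3932
3: (81−1)·6.70² = 80·44.89 = 3591.2
4: (17−1)·9.27² = 16·85.9329 = 1374.9264
5: (73−1)·2.60² = 72·6.76 = 486.72
Numerator = 10811.2152; denominator = Σ(nₕ−1) = 247.
s²ₚ = 10811.2152/247 = 43.77010... → 43.770.

43.770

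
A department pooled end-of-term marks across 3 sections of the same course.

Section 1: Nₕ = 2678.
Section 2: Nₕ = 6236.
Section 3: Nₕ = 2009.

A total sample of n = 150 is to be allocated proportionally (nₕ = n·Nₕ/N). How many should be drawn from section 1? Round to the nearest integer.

37

Share of section 1 = 2678/10923 = 0.24517.
Allocate 150 × 0.24517 = 36.776... → 37.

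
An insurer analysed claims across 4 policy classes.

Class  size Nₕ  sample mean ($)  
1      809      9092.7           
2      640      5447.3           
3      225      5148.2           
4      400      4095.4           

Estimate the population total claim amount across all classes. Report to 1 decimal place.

13638771.3

1: 809·9092.7 = 7355994.3
2: 640·5447.3 = 3486272
3: 225·5148.2 = 1158345
4: 400·4095.4 = 1638160
τ̂ = Σ Nₕx̄ₕ = 13638771.3.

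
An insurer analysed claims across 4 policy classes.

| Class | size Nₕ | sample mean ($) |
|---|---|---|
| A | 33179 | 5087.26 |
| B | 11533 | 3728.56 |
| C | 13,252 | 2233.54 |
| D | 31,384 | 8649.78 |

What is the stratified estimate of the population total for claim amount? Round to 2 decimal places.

512855249.62

Estimate total by summing Nₕ·x̄ₕ over strata.
33179·5087.26 + 11533·3728.56 + 13252·2233.54 + 31384·8649.78 = 168790199.54 + 43001482.48 + 29598872.08 + 271464695.52 = 512855249.62.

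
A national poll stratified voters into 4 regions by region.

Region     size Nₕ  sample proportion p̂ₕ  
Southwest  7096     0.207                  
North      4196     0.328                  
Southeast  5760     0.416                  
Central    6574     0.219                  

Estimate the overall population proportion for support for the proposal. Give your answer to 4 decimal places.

0.2828

N = 7096 + 4196 + 5760 + 6574 = 23626.
Overall proportion = Σ (Nₕ/N)·p̂ₕ.
Σ Nₕp̂ₕ = 1468.872 + 1376.288 + 2396.16 + 1439.706 = 6681.026.
6681.026 / 23626 = 0.282783... → 0.2828.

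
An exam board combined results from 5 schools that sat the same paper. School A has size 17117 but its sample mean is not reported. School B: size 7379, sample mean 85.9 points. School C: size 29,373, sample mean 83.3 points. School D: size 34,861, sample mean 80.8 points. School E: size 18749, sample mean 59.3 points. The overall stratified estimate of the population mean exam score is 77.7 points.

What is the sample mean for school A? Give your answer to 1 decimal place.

N = 17117 + 7379 + 29373 + 34861 + 18749 = 107479.
Overall total = μ·N = 77.7·107479 = 8351118.3.
Subtract the known strata: 7379·85.9 + 29373·83.3 + 34861·80.8 + 18749·59.3 = 7009211.5.
Remaining total for school A: 8351118.3 − 7009211.5 = 1341906.8.
Divide by its size: 1341906.8 / 17117 = 78.396... → 78.4.

78.4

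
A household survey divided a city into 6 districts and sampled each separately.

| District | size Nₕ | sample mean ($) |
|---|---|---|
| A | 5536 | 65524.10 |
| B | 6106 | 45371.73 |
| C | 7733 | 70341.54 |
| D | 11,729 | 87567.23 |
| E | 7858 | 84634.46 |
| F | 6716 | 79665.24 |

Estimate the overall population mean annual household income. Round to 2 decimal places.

N = 45678; weights Wₕ = Nₕ/N = (0.1212, 0.1337, 0.1693, 0.2568, 0.1720, 0.1470).
x̄_st = Σ Wₕ·x̄ₕ = 0.1212·65524.10 + 0.1337·45371.73 + 0.1693·70341.54 + 0.2568·87567.23 + 0.1720·84634.46 + 0.1470·79665.24 ≈ 74672.6588...
→ 74672.66.

74672.66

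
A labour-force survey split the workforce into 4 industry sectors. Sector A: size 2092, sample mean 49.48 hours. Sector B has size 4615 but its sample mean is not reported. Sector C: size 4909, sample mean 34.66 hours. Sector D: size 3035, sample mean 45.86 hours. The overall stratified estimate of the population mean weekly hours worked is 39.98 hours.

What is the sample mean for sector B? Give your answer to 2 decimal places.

37.47

N = 2092 + 4615 + 4909 + 3035 = 14651.
Overall total = μ·N = 39.98·14651 = 585746.98.
Subtract the known strata: 2092·49.48 + 4909·34.66 + 3035·45.86 = 412843.2.
Remaining total for sector B: 585746.98 − 412843.2 = 172903.78.
Divide by its size: 172903.78 / 4615 = 37.4656... → 37.47.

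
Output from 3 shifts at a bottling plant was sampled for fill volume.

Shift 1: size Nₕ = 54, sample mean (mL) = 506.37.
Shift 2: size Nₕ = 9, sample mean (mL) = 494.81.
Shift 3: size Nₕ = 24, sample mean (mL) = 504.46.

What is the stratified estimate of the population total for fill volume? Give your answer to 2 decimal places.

43904.31

Estimate total by summing Nₕ·x̄ₕ over strata.
54·506.37 + 9·494.81 + 24·504.46 = 27343.98 + 4453.29 + 12107.04 = 43904.31.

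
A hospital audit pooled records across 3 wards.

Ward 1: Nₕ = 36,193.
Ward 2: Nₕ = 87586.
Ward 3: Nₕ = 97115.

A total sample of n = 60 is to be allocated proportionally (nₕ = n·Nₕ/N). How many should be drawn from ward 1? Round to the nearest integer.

N = 36193 + 87586 + 97115 = 220894.
n_1 = 60·36193/220894 = 9.831... → 10.

10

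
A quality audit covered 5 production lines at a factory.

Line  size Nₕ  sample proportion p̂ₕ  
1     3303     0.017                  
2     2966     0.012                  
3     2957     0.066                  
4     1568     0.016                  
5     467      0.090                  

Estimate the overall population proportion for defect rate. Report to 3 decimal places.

N = 3303 + 2966 + 2957 + 1568 + 467 = 11261.
Overall proportion = Σ (Nₕ/N)·p̂ₕ.
Σ Nₕp̂ₕ = 56.151 + 35.592 + 195.162 + 25.088 + 42.03 = 354.023.
354.023 / 11261 = 0.03144... → 0.031.

0.031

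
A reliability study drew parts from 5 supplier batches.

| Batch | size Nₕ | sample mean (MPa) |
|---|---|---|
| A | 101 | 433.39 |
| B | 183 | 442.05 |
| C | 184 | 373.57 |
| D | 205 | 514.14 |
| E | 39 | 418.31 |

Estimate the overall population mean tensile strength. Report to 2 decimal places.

N = 101 + 183 + 184 + 205 + 39 = 712.
Weight each subgroup mean by Nₕ/N and sum.
Σ Nₕx̄ₕ = 101·433.39 + 183·442.05 + 184·373.57 + 205·514.14 + 39·418.31 = 43772.39 + 80895.15 + 68736.88 + 105398.7 + 16314.09 = 315117.21.
Divide by N: 315117.21 / 712 = 442.5804... → 442.58.

442.58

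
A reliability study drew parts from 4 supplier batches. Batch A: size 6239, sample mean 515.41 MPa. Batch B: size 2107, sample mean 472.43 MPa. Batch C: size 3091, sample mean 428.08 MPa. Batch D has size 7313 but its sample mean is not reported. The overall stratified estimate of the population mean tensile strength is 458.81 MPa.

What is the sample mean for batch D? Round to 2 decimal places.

419.59

N = 6239 + 2107 + 3091 + 7313 = 18750.
Overall total = μ·N = 458.81·18750 = 8602687.5.
Subtract the known strata: 6239·515.41 + 2107·472.43 + 3091·428.08 = 5534248.28.
Remaining total for batch D: 8602687.5 − 5534248.28 = 3068439.22.
Divide by its size: 3068439.22 / 7313 = 419.5869... → 419.59.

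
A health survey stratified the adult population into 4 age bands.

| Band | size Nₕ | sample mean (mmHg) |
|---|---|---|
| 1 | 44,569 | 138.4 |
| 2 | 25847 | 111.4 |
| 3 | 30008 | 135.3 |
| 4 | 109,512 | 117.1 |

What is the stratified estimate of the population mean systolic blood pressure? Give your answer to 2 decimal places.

N = 209936; weights Wₕ = Nₕ/N = (0.2123, 0.1231, 0.1429, 0.5216).
x̄_st = Σ Wₕ·x̄ₕ = 0.2123·138.4 + 0.1231·111.4 + 0.1429·135.3 + 0.5216·117.1 ≈ 123.5217...
→ 123.52.

123.52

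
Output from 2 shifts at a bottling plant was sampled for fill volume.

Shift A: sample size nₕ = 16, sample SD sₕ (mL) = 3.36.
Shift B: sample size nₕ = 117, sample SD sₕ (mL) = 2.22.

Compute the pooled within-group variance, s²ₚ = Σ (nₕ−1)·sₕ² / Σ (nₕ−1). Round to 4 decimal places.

Degrees of freedom: 15 + 116 = 131.
Σ(nₕ−1)sₕ² = 15·11.2896 + 116·4.9284 = 741.0384.
s²ₚ = 741.0384 / 131 = 5.656782... → 5.6568.

5.6568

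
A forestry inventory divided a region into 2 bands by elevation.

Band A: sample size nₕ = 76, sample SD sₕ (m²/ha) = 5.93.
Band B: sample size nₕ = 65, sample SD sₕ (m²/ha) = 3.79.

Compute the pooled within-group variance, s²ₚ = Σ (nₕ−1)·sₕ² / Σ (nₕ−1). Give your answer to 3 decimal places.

25.588

A: (76−1)·5.93² = 75·35.1649 = 2637.3675
B: (65−1)·3.79² = 64·14.3641 = 919.3024
Numerator = 3556.6699; denominator = Σ(nₕ−1) = 139.
s²ₚ = 3556.6699/139 = 25.58755... → 25.588.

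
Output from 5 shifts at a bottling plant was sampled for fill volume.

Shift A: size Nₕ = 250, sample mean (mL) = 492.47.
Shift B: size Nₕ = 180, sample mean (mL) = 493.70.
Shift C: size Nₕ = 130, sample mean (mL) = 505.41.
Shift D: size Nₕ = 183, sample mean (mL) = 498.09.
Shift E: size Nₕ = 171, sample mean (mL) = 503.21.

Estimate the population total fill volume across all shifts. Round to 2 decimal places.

454886.18

A: 250·492.47 = 123117.5
B: 180·493.70 = 88866
C: 130·505.41 = 65703.3
D: 183·498.09 = 91150.47
E: 171·503.21 = 86048.91
τ̂ = Σ Nₕx̄ₕ = 454886.18.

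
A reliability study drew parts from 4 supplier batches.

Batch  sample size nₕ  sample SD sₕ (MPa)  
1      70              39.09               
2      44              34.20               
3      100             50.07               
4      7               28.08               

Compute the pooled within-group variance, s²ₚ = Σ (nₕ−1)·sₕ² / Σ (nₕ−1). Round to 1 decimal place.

1: (70−1)·39.09² = 69·1528.0281 = 105433.9389
2: (44−1)·34.20² = 43·1169.64 = 50294.52
3: (100−1)·50.07² = 99·2507.0049 = 248193.4851
4: (7−1)·28.08² = 6·788.4864 = 4730.9184
Numerator = 408652.8624; denominator = Σ(nₕ−1) = 217.
s²ₚ = 408652.8624/217 = 1883.193... → 1883.2.

1883.2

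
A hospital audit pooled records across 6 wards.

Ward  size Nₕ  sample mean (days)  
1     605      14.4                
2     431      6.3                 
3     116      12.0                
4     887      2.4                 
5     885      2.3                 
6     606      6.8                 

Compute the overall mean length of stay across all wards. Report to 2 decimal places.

N = 605 + 431 + 116 + 887 + 885 + 606 = 3530.
Overall mean = Σ (Nₕ/N)·x̄ₕ — weight by population share, not a simple average.
Σ Nₕx̄ₕ = 605·14.4 + 431·6.3 + 116·12.0 + 887·2.4 + 885·2.3 + 606·6.8 = 8712 + 2715.3 + 1392 + 2128.8 + 2035.5 + 4120.8 = 21104.4.
Divide by N: 21104.4 / 3530 = 5.9786... → 5.98.

5.98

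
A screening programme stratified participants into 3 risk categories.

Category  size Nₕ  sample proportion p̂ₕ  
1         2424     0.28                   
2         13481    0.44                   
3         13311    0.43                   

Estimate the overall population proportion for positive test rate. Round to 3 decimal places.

0.422

Wₕ = Nₕ/N with N = 29216: 0.0830, 0.4614, 0.4556.
p̂_st = 0.0830·0.28 + 0.4614·0.44 + 0.4556·0.43 ≈ 0.42217... → 0.422.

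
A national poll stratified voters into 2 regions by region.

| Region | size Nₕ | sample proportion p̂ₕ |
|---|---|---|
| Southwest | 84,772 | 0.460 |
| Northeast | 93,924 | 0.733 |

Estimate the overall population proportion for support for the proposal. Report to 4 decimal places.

0.6035

N = 84772 + 93924 = 178696.
Overall proportion = Σ (Nₕ/N)·p̂ₕ.
Σ Nₕp̂ₕ = 38995.12 + 68846.292 = 107841.412.
107841.412 / 178696 = 0.603491... → 0.6035.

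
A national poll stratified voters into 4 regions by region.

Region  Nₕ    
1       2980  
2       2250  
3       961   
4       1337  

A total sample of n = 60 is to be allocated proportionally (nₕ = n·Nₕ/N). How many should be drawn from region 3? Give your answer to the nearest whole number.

Share of region 3 = 961/7528 = 0.12766.
Allocate 60 × 0.12766 = 7.659... → 8.

8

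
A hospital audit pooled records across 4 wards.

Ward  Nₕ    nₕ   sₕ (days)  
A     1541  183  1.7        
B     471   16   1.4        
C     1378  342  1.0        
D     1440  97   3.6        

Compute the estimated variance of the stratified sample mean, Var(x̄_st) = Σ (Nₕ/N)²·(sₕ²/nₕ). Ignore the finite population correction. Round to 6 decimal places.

0.014886

N = 4830; Wₕ = Nₕ/N.
ward A: (1541/4830)²·1.7²/183 = 0.001607525
ward B: (471/4830)²·1.4²/16 = 0.001164887
ward C: (1378/4830)²·1.0²/342 = 0.000238001
ward D: (1440/4830)²·3.6²/97 = 0.011875830
Sum = 0.014886243 → 0.014886.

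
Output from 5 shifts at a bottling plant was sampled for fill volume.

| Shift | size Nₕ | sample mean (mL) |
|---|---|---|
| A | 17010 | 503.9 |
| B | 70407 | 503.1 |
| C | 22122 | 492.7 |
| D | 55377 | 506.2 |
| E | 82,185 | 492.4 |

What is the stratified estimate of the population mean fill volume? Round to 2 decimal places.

499.36

N = 247101; weights Wₕ = Nₕ/N = (0.0688, 0.2849, 0.0895, 0.2241, 0.3326).
x̄_st = Σ Wₕ·x̄ₕ = 0.0688·503.9 + 0.2849·503.1 + 0.0895·492.7 + 0.2241·506.2 + 0.3326·492.4 ≈ 499.3599...
→ 499.36.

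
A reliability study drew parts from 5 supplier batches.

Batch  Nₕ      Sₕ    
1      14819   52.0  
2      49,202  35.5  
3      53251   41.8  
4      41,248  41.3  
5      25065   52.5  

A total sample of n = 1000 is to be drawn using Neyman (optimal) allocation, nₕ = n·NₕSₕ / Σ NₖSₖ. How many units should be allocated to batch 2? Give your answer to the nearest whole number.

225

1: NₕSₕ = 14819·52.0 = 770588
2: NₕSₕ = 49202·35.5 = 1746671
3: NₕSₕ = 53251·41.8 = 2225891.8
4: NₕSₕ = 41248·41.3 = 1703542.4
5: NₕSₕ = 25065·52.5 = 1315912.5
Σ NₕSₕ = 7762605.7.
n_2 = 1000·1746671/7762605.7 = 225.011... → 225.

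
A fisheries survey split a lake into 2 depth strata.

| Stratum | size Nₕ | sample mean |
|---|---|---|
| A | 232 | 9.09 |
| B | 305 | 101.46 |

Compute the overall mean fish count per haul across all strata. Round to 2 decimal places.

N = 537; weights Wₕ = Nₕ/N = (0.4320, 0.5680).
x̄_st = Σ Wₕ·x̄ₕ = 0.4320·9.09 + 0.5680·101.46 ≈ 61.5534...
→ 61.55.

61.55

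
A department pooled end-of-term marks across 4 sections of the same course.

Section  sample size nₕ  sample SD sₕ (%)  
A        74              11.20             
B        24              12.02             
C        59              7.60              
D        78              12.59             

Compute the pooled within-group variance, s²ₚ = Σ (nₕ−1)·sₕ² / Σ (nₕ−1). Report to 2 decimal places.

121.37

A: (74−1)·11.20² = 73·125.44 = 9157.12
B: (24−1)·12.02² = 23·144.4804 = 3323.0492
C: (59−1)·7.60² = 58·57.76 = 3350.08
D: (78−1)·12.59² = 77·158.5081 = 12205.1237
Numerator = 28035.3729; denominator = Σ(nₕ−1) = 231.
s²ₚ = 28035.3729/231 = 121.3653... → 121.37.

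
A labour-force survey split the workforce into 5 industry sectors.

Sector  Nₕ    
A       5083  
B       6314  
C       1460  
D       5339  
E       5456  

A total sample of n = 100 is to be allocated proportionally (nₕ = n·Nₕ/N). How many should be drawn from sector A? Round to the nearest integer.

21

Share of sector A = 5083/23652 = 0.21491.
Allocate 100 × 0.21491 = 21.491... → 21.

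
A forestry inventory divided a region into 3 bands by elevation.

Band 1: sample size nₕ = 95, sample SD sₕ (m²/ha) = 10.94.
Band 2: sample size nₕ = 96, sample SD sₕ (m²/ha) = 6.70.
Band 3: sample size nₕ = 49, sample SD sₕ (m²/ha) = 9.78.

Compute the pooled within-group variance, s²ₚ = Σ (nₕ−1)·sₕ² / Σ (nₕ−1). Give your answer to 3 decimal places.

84.835

1: (95−1)·10.94² = 94·119.6836 = 11250.2584
2: (96−1)·6.70² = 95·44.89 = 4264.55
3: (49−1)·9.78² = 48·95.6484 = 4591.1232
Numerator = 20105.9316; denominator = Σ(nₕ−1) = 237.
s²ₚ = 20105.9316/237 = 84.83515... → 84.835.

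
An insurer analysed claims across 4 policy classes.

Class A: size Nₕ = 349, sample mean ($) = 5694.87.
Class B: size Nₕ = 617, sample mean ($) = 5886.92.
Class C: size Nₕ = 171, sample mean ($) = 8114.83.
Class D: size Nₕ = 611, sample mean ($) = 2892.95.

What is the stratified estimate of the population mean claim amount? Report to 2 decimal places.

N = 1748; weights Wₕ = Nₕ/N = (0.1997, 0.3530, 0.0978, 0.3495).
x̄_st = Σ Wₕ·x̄ₕ = 0.1997·5694.87 + 0.3530·5886.92 + 0.0978·8114.83 + 0.3495·2892.95 ≈ 5020.0044...
→ 5020.00.

5020.00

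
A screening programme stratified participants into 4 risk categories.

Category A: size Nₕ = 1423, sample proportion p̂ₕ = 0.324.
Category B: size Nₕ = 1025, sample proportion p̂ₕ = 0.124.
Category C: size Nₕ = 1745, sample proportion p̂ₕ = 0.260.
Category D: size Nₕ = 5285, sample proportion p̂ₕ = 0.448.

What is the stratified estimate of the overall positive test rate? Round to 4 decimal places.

0.3597

Wₕ = Nₕ/N with N = 9478: 0.1501, 0.1081, 0.1841, 0.5576.
p̂_st = 0.1501·0.324 + 0.1081·0.124 + 0.1841·0.260 + 0.5576·0.448 ≈ 0.359731... → 0.3597.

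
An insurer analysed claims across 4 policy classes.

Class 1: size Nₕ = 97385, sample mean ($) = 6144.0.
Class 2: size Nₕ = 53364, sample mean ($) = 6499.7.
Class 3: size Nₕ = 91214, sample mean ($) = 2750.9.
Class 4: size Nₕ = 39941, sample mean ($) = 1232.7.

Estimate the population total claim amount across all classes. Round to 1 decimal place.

Estimate total by summing Nₕ·x̄ₕ over strata.
97385·6144.0 + 53364·6499.7 + 91214·2750.9 + 39941·1232.7 = 598333440 + 346849990.8 + 250920592.6 + 49235270.7 = 1245339294.1.

1245339294.1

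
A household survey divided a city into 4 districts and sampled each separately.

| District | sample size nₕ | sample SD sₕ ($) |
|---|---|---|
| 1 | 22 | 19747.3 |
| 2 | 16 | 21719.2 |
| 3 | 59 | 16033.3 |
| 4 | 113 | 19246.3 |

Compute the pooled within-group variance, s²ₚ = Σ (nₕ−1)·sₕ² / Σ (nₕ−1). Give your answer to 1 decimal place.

Degrees of freedom: 21 + 15 + 58 + 112 = 206.
Σ(nₕ−1)sₕ² = 21·389955857.29 + 15·471723648.64 + 58·257066708.89 + 112·370420063.69 = 71661843981.59.
s²ₚ = 71661843981.59 / 206 = 347873029.037... → 347873029.0.

347873029.0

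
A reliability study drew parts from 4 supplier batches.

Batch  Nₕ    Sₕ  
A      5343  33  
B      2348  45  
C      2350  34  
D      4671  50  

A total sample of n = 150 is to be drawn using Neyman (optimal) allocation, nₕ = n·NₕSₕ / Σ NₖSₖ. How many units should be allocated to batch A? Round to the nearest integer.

A: NₕSₕ = 5343·33 = 176319
B: NₕSₕ = 2348·45 = 105660
C: NₕSₕ = 2350·34 = 79900
D: NₕSₕ = 4671·50 = 233550
Σ NₕSₕ = 595429.
n_A = 150·176319/595429 = 44.418... → 44.

44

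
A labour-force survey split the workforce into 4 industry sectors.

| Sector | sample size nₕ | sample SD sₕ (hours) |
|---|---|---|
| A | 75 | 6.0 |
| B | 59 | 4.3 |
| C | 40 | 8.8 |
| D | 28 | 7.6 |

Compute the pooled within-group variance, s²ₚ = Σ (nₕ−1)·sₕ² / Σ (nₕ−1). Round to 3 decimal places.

A: (75−1)·6.0² = 74·36 = 2664
B: (59−1)·4.3² = 58·18.49 = 1072.42
C: (40−1)·8.8² = 39·77.44 = 3020.16
D: (28−1)·7.6² = 27·57.76 = 1559.52
Numerator = 8316.1; denominator = Σ(nₕ−1) = 198.
s²ₚ = 8316.1/198 = 42.00051... → 42.001.

42.001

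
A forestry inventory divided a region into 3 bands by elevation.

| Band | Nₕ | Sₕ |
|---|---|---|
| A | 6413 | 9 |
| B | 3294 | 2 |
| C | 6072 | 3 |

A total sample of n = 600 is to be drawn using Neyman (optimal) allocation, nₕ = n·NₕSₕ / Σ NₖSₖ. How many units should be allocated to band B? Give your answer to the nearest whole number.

A: NₕSₕ = 6413·9 = 57717
B: NₕSₕ = 3294·2 = 6588
C: NₕSₕ = 6072·3 = 18216
Σ NₕSₕ = 82521.
n_B = 600·6588/82521 = 47.901... → 48.

48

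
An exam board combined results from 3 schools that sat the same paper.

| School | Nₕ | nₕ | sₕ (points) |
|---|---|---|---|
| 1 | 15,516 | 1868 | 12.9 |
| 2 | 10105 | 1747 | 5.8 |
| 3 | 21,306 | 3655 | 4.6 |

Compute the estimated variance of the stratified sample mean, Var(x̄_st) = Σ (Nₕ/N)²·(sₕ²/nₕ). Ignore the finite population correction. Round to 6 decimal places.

0.011825

N = 46927; Wₕ = Nₕ/N.
school 1: (15516/46927)²·12.9²/1868 = 0.009739048
school 2: (10105/46927)²·5.8²/1747 = 0.000892874
school 3: (21306/46927)²·4.6²/3655 = 0.001193401
Sum = 0.011825323 → 0.011825.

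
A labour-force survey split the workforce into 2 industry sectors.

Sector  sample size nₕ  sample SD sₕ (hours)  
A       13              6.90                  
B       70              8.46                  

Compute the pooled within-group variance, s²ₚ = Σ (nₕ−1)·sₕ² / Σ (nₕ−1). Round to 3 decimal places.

68.022

Degrees of freedom: 12 + 69 = 81.
Σ(nₕ−1)sₕ² = 12·47.61 + 69·71.5716 = 5509.7604.
s²ₚ = 5509.7604 / 81 = 68.02173... → 68.022.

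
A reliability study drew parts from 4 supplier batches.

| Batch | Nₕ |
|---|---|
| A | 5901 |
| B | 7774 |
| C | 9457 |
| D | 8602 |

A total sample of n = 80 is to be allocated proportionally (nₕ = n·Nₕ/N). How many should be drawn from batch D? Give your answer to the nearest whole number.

22

Share of batch D = 8602/31734 = 0.27107.
Allocate 80 × 0.27107 = 21.685... → 22.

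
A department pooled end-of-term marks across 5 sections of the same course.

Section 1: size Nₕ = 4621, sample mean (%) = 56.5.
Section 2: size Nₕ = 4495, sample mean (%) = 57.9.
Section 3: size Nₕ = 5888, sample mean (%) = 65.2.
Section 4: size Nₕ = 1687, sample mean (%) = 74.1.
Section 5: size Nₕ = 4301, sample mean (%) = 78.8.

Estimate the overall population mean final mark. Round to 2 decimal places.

N = 20992; weights Wₕ = Nₕ/N = (0.2201, 0.2141, 0.2805, 0.0804, 0.2049).
x̄_st = Σ Wₕ·x̄ₕ = 0.2201·56.5 + 0.2141·57.9 + 0.2805·65.2 + 0.0804·74.1 + 0.2049·78.8 ≈ 65.2234...
→ 65.22.

65.22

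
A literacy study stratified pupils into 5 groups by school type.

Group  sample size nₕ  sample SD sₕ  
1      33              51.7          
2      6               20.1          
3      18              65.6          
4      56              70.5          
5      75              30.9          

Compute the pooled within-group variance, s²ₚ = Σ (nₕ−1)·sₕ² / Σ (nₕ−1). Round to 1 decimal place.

1: (33−1)·51.7² = 32·2672.89 = 85532.48
2: (6−1)·20.1² = 5·404.01 = 2020.05
3: (18−1)·65.6² = 17·4303.36 = 73157.12
4: (56−1)·70.5² = 55·4970.25 = 273363.75
5: (75−1)·30.9² = 74·954.81 = 70655.94
Numerator = 504729.34; denominator = Σ(nₕ−1) = 183.
s²ₚ = 504729.34/183 = 2758.084... → 2758.1.

2758.1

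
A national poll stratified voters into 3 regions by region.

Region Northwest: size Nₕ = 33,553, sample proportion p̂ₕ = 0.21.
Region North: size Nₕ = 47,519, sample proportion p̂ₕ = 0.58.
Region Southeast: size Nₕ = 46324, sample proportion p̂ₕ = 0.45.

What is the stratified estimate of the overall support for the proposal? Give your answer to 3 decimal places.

0.435

N = 33553 + 47519 + 46324 = 127396.
Overall proportion = Σ (Nₕ/N)·p̂ₕ.
Σ Nₕp̂ₕ = 7046.13 + 27561.02 + 20845.8 = 55452.95.
55452.95 / 127396 = 0.43528... → 0.435.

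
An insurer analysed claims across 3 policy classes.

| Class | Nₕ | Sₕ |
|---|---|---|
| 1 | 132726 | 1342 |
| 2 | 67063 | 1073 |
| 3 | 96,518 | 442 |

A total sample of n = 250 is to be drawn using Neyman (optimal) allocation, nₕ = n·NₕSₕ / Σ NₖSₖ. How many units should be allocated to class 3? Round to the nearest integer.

Σ NₕSₕ = 132726·1342 + 67063·1073 + 96518·442 = 292737847.
Share for 3: 42660956/292737847 = 0.14573.
n_3 = 250 × 0.14573 = 36.433... → 36.

36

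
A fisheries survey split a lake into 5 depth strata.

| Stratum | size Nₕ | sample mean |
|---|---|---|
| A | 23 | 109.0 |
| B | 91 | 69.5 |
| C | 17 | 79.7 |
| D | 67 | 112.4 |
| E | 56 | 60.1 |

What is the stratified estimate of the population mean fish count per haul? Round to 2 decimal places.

N = 254; weights Wₕ = Nₕ/N = (0.0906, 0.3583, 0.0669, 0.2638, 0.2205).
x̄_st = Σ Wₕ·x̄ₕ = 0.0906·109.0 + 0.3583·69.5 + 0.0669·79.7 + 0.2638·112.4 + 0.2205·60.1 ≈ 83.0031...
→ 83.00.

83.00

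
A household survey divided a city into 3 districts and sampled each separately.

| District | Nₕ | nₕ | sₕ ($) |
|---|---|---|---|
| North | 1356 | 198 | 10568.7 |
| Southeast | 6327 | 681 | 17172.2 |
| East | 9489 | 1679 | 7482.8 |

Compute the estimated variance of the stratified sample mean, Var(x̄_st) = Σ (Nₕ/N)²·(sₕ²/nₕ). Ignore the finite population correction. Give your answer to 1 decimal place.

N = 17172. Term for each stratum: Wₕ²sₕ²/nₕ.
Var(x̄_st) = 3517.6738 + 58783.9376 + 10183.0227 = 72484.6341 → 72484.6.

72484.6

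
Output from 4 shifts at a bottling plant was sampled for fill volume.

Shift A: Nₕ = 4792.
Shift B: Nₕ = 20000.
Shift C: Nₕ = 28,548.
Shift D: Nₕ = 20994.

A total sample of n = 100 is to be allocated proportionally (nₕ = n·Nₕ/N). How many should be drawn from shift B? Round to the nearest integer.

N = 4792 + 20000 + 28548 + 20994 = 74334.
n_B = 100·20000/74334 = 26.906... → 27.

27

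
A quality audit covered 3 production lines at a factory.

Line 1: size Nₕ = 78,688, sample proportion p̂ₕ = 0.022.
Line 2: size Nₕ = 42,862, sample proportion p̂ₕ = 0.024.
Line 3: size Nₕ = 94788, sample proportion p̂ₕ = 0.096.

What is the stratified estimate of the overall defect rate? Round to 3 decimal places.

0.055

Wₕ = Nₕ/N with N = 216338: 0.3637, 0.1981, 0.4381.
p̂_st = 0.3637·0.022 + 0.1981·0.024 + 0.4381·0.096 ≈ 0.05482... → 0.055.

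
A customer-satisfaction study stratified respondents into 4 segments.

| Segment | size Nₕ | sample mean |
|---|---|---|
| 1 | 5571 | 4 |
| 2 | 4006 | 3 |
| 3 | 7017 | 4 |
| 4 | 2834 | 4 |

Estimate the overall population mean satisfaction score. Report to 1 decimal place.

x̄_st = (Σ Nₕx̄ₕ) / (Σ Nₕ) = (5571·4 + 4006·3 + 7017·4 + 2834·4) / 19428
= 73706 / 19428 = 3.794... → 3.8.

3.8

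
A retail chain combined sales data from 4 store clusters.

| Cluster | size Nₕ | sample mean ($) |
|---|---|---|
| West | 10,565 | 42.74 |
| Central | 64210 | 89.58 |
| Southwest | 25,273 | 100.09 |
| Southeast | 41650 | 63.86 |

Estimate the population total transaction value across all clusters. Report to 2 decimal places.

11392823.47

Estimate total by summing Nₕ·x̄ₕ over strata.
10565·42.74 + 64210·89.58 + 25273·100.09 + 41650·63.86 = 451548.1 + 5751931.8 + 2529574.57 + 2659769 = 11392823.47.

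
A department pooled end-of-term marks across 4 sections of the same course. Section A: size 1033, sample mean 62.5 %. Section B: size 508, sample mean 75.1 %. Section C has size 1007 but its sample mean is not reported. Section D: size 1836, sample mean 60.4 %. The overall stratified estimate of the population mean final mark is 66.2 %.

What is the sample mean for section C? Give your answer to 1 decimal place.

76.1

Σ Nₕx̄ₕ = N·μ, so 1007·x̄_C = 4384·66.2 − (1033·62.5 + 508·75.1 + 1836·60.4).
= 290220.8 − 213607.7 = 76613.1.
x̄_C = 76613.1 / 1007 = 76.081... → 76.1.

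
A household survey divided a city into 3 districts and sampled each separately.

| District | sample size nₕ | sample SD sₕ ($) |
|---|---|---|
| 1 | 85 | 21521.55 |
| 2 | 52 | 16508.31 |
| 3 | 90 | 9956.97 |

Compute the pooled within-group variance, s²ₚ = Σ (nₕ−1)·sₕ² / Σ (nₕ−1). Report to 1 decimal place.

1: (85−1)·21521.55² = 84·463177114.4025 = 38906877609.81
2: (52−1)·16508.31² = 51·272524299.0561 = 13898739251.8611
3: (90−1)·9956.97² = 89·99141251.5809 = 8823571390.7001
Numerator = 61629188252.3712; denominator = Σ(nₕ−1) = 224.
s²ₚ = 61629188252.3712/224 = 275130304.698... → 275130304.7.

275130304.7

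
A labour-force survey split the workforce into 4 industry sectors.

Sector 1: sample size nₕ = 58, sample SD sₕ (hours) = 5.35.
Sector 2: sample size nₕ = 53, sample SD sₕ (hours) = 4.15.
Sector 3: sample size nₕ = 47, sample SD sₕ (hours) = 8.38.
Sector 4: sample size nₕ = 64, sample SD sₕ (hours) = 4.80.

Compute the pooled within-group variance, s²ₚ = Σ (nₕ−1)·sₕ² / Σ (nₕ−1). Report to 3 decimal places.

Degrees of freedom: 57 + 52 + 46 + 63 = 218.
Σ(nₕ−1)sₕ² = 57·28.6225 + 52·17.2225 + 46·70.2244 + 63·23.04 = 7208.8949.
s²ₚ = 7208.8949 / 218 = 33.06833... → 33.068.

33.068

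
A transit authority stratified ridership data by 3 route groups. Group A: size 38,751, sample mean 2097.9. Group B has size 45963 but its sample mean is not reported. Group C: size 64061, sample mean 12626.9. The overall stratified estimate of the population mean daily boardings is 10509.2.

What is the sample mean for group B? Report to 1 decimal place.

N = 38751 + 45963 + 64061 = 148775.
Overall total = μ·N = 10509.2·148775 = 1563506230.
Subtract the known strata: 38751·2097.9 + 64061·12626.9 = 890187563.8.
Remaining total for group B: 1563506230 − 890187563.8 = 673318666.2.
Divide by its size: 673318666.2 / 45963 = 14649.145... → 14649.1.

14649.1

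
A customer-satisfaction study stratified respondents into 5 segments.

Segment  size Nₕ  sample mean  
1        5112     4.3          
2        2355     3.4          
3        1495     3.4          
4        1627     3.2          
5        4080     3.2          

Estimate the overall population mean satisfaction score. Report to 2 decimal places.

N = 5112 + 2355 + 1495 + 1627 + 4080 = 14669.
Weight each subgroup mean by Nₕ/N and sum.
Σ Nₕx̄ₕ = 5112·4.3 + 2355·3.4 + 1495·3.4 + 1627·3.2 + 4080·3.2 = 21981.6 + 8007 + 5083 + 5206.4 + 13056 = 53334.
Divide by N: 53334 / 14669 = 3.6358... → 3.64.

3.64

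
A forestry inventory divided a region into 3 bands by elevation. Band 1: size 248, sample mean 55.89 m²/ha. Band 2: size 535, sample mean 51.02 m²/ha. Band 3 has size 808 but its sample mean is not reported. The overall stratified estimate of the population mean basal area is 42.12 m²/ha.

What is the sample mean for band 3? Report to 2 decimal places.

32.00

Σ Nₕx̄ₕ = N·μ, so 808·x̄_3 = 1591·42.12 − (248·55.89 + 535·51.02).
= 67012.92 − 41156.42 = 25856.5.
x̄_3 = 25856.5 / 808 = 32.0006... → 32.00.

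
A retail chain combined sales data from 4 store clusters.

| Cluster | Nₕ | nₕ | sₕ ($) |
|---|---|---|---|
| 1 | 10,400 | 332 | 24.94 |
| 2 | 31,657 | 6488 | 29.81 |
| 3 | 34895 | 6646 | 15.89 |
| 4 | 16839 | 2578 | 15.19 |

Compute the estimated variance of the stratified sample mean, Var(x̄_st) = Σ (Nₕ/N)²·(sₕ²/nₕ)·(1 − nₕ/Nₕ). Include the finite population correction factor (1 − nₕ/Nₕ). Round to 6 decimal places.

N = 93791. Term for each stratum: Wₕ²sₕ²/nₕ·(1−nₕ/Nₕ).
Var(x̄_st) = 0.022300214 + 0.012405849 + 0.004257272 + 0.002443299 = 0.041406634 → 0.041407.

0.041407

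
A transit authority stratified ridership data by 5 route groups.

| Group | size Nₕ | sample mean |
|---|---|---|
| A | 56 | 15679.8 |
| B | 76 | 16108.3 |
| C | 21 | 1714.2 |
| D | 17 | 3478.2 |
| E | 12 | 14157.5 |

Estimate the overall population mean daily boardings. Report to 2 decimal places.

N = 182; weights Wₕ = Nₕ/N = (0.3077, 0.4176, 0.1154, 0.0934, 0.0659).
x̄_st = Σ Wₕ·x̄ₕ = 0.3077·15679.8 + 0.4176·16108.3 + 0.1154·1714.2 + 0.0934·3478.2 + 0.0659·14157.5 ≈ 13007.2374...
→ 13007.24.

13007.24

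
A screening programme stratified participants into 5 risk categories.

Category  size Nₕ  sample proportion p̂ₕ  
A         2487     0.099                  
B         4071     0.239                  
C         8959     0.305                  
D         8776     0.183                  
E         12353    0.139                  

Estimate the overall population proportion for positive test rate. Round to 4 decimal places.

0.1985

N = 2487 + 4071 + 8959 + 8776 + 12353 = 36646.
Overall proportion = Σ (Nₕ/N)·p̂ₕ.
Σ Nₕp̂ₕ = 246.213 + 972.969 + 2732.495 + 1606.008 + 1717.067 = 7274.752.
7274.752 / 36646 = 0.198514... → 0.1985.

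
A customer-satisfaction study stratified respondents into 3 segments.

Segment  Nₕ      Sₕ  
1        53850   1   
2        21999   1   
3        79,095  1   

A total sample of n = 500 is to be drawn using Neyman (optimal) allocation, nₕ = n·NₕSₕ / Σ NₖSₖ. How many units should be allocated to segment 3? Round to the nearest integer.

255

1: NₕSₕ = 53850·1 = 53850
2: NₕSₕ = 21999·1 = 21999
3: NₕSₕ = 79095·1 = 79095
Σ NₕSₕ = 154944.
n_3 = 500·79095/154944 = 255.237... → 255.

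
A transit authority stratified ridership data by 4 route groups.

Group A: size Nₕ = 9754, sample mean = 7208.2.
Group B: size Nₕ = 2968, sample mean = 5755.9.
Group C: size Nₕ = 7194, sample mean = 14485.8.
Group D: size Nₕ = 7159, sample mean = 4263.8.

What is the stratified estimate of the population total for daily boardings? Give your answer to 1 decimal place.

A: 9754·7208.2 = 70308782.8
B: 2968·5755.9 = 17083511.2
C: 7194·14485.8 = 104210845.2
D: 7159·4263.8 = 30524544.2
τ̂ = Σ Nₕx̄ₕ = 222127683.4.

222127683.4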